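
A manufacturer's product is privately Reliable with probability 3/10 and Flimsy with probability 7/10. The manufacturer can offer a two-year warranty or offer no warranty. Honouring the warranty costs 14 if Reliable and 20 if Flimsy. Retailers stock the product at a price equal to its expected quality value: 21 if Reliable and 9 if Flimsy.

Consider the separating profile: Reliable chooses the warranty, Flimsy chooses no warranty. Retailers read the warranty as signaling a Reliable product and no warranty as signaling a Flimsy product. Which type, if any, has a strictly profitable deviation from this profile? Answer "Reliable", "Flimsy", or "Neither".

Reliable

The warranty pays 21; no warranty pays 9.
Reliable: assigned the warranty, nets 21 − 14 = 7; deviating to no warranty nets 9.
Flimsy: assigned no warranty, nets 9; deviating to the warranty nets 21 − 20 = 1.
The Reliable type gains 2 by deviating.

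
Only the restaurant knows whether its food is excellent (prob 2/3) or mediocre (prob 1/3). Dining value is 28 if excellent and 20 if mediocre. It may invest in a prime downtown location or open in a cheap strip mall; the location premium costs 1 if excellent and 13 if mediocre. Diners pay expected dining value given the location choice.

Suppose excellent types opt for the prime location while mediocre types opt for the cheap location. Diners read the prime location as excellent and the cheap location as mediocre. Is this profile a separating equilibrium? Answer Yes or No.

Yes

Under these beliefs, the prime location earns price premium 28 and the cheap location earns price premium 20.
excellent: the prime location nets 28 − 1 = 27; the cheap location nets 20. excellent prefers the prime location.
mediocre: the prime location nets 28 − 13 = 15; the cheap location nets 20. mediocre prefers the cheap location.
Neither type deviates, so the separating profile is an equilibrium.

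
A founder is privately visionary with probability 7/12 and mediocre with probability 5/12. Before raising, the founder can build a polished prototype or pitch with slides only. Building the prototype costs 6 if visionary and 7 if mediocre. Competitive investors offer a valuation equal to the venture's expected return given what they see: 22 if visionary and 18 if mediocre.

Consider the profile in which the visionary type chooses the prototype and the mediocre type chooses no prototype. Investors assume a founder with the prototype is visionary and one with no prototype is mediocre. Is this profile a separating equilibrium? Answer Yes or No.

No

Under these beliefs, the prototype earns valuation 22 and no prototype earns valuation 18.
visionary: the prototype nets 22 − 6 = 16; no prototype nets 18. visionary would deviate to no prototype.
mediocre: the prototype nets 22 − 7 = 15; no prototype nets 18. mediocre prefers no prototype.
visionary has a profitable deviation, so the profile is not an equilibrium.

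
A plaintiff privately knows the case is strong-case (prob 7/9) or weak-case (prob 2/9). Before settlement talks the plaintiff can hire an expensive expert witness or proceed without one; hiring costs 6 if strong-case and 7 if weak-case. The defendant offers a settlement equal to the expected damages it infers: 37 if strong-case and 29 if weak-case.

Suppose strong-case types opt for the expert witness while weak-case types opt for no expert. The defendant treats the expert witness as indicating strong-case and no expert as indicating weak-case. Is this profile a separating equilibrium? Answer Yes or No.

No

Under these beliefs, the expert witness earns settlement 37 and no expert earns settlement 29.
strong-case: the expert witness nets 37 − 6 = 31; no expert nets 29. strong-case prefers the expert witness.
weak-case: the expert witness nets 37 − 7 = 30; no expert nets 29. weak-case would deviate to the expert witness.
weak-case has a profitable deviation, so the profile is not an equilibrium.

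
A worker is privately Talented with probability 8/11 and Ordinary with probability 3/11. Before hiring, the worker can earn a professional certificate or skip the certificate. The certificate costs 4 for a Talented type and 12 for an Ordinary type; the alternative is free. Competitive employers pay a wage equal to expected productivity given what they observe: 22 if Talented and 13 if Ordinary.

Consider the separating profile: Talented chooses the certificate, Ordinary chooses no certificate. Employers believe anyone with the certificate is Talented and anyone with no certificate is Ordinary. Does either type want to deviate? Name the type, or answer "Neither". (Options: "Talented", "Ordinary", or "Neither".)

Neither

The certificate pays 22; no certificate pays 13.
Talented: assigned the certificate, nets 22 − 4 = 18; deviating to no certificate nets 13.
Ordinary: assigned no certificate, nets 13; deviating to the certificate nets 22 − 12 = 10.
Both types strictly prefer their assigned action; no profitable deviation.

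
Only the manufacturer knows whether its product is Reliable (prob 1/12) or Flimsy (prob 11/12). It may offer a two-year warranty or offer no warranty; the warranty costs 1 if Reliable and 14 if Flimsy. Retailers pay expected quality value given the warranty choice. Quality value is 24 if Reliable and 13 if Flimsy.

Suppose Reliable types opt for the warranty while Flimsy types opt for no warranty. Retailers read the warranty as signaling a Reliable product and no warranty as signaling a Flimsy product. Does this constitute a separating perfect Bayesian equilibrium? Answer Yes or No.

Under these beliefs, the warranty earns price 24 and no warranty earns price 13.
Reliable: the warranty nets 24 − 1 = 23; no warranty nets 13. Reliable prefers the warranty.
Flimsy: the warranty nets 24 − 14 = 10; no warranty nets 13. Flimsy prefers no warranty.
Neither type deviates, so the separating profile is an equilibrium.

Yes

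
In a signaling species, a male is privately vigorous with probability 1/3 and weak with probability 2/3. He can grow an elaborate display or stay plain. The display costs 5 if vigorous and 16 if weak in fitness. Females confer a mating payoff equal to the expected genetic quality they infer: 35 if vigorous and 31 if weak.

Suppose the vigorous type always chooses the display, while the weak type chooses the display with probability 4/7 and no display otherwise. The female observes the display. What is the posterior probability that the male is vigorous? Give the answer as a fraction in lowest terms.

P(the display) = (1/3)·1 + (2/3)·(4/7) = 5/7.
By Bayes' rule, P(vigorous | the display) = (1/3) / (5/7) = 7/15.

7/15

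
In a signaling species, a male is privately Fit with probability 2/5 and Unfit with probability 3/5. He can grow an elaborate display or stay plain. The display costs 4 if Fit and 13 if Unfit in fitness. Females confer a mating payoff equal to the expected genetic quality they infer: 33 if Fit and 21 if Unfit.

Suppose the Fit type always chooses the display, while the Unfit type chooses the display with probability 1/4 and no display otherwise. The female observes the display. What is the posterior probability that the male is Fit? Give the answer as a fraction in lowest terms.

P(the display) = (2/5)·1 + (3/5)·(1/4) = 11/20.
By Bayes' rule, P(Fit | the display) = (2/5) / (11/20) = 8/11.

8/11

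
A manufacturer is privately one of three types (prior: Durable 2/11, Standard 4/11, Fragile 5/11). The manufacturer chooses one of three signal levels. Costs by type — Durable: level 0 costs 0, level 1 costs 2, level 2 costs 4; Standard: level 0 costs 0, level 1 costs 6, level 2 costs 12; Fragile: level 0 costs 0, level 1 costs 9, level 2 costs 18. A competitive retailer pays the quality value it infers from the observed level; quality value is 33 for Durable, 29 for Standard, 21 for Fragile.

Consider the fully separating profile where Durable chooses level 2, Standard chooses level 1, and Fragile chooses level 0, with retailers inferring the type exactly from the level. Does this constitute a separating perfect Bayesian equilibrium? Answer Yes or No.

Yes

Separating prices: level 2 → 33, level 1 → 29, level 0 → 21.
Durable (assigned level 2): level 0: 21 − 0 = 21; level 1: 29 − 2 = 27; level 2: 33 − 4 = 29. Durable stays.
Standard (assigned level 1): level 0: 21 − 0 = 21; level 1: 29 − 6 = 23; level 2: 33 − 12 = 21. Standard stays.
Fragile (assigned level 0): level 0: 21 − 0 = 21; level 1: 29 − 9 = 20; level 2: 33 − 18 = 15. Fragile stays.
Every type prefers its assigned level; separation holds.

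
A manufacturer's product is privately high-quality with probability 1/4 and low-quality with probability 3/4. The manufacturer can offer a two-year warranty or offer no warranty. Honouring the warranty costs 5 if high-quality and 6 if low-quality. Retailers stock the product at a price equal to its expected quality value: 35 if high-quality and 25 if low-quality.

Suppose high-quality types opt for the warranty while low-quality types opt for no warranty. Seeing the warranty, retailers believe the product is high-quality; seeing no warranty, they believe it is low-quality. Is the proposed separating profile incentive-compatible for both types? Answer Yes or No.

Under these beliefs, the warranty earns price 35 and no warranty earns price 25.
high-quality: the warranty nets 35 − 5 = 30; no warranty nets 25. high-quality prefers the warranty.
low-quality: the warranty nets 35 − 6 = 29; no warranty nets 25. low-quality would deviate to the warranty.
low-quality has a profitable deviation, so the profile is not an equilibrium.

No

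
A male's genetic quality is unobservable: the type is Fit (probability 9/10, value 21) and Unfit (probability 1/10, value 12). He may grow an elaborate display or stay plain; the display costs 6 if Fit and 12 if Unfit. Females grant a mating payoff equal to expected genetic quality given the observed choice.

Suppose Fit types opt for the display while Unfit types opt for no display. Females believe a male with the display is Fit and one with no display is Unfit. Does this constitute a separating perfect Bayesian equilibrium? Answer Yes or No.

Under these beliefs, the display earns mating payoff 21 and no display earns mating payoff 12.
Fit: the display nets 21 − 6 = 15; no display nets 12. Fit prefers the display.
Unfit: the display nets 21 − 12 = 9; no display nets 12. Unfit prefers no display.
Neither type deviates, so the separating profile is an equilibrium.

Yes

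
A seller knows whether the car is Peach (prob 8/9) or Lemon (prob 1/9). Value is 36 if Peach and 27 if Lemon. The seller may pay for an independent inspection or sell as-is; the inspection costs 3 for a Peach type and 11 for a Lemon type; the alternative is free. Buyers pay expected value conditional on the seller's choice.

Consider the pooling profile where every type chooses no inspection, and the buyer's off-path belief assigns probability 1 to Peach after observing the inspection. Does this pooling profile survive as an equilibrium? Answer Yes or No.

On path, the buyer holds the prior and pays 8/9·36 + 1/9·27 = 35. Off path (the inspection), believing Peach, it pays 36.
Peach: no inspection nets 35; the inspection nets 36 − 3 = 33. Peach stays.
Lemon: no inspection nets 35; the inspection nets 36 − 11 = 25. Lemon stays.
No type deviates, so pooling is sustained.

Yes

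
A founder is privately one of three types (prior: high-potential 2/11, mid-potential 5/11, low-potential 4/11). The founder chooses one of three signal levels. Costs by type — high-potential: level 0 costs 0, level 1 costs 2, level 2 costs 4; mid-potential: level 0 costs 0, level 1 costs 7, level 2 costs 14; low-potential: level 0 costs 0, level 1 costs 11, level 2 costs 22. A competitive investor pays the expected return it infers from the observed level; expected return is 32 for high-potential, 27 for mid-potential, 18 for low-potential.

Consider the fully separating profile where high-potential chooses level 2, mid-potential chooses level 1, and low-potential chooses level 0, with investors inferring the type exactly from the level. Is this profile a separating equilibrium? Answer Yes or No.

Yes

Separating valuations: level 2 → 32, level 1 → 27, level 0 → 18.
high-potential (assigned level 2): level 0: 18 − 0 = 18; level 1: 27 − 2 = 25; level 2: 32 − 4 = 28. high-potential stays.
mid-potential (assigned level 1): level 0: 18 − 0 = 18; level 1: 27 − 7 = 20; level 2: 32 − 14 = 18. mid-potential stays.
low-potential (assigned level 0): level 0: 18 − 0 = 18; level 1: 27 − 11 = 16; level 2: 32 − 22 = 10. low-potential stays.
Every type prefers its assigned level; separation holds.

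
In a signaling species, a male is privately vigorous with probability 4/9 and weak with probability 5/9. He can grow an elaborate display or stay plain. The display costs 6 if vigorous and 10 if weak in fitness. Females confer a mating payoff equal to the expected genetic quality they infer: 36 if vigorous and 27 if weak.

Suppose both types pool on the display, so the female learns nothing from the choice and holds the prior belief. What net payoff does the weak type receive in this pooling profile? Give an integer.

21

Pooled mating payoff = 4/9·36 + 5/9·27 = 31.
weak pays cost 10 for the display, so net payoff = 31 − 10 = 21.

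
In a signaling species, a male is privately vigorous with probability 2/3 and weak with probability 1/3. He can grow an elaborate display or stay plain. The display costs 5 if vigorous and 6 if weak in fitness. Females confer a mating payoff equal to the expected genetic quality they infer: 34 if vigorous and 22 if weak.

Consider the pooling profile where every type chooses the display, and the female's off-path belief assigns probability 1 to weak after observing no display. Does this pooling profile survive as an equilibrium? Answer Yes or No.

On path, the female holds the prior and pays 2/3·34 + 1/3·22 = 30. Off path (no display), believing weak, it pays 22.
vigorous: the display nets 30 − 5 = 25; no display nets 22. vigorous stays.
weak: the display nets 30 − 6 = 24; no display nets 22. weak stays.
No type deviates, so pooling is sustained.

Yes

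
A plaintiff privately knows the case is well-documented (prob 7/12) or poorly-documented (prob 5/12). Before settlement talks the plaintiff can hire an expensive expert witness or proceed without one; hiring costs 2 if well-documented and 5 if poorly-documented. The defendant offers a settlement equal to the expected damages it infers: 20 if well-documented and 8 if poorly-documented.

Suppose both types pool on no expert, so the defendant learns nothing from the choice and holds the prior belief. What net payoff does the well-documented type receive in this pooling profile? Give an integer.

Pooled settlement = 7/12·20 + 5/12·8 = 15.
well-documented pays no cost for no expert, so net payoff = 15.

15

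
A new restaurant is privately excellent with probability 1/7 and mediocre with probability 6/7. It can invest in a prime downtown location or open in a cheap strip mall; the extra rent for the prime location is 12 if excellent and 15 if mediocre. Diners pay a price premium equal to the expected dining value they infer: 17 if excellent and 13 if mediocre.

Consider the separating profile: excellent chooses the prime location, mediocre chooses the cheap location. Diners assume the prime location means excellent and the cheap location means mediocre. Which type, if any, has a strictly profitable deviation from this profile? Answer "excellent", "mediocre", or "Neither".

excellent

The prime location pays 17; the cheap location pays 13.
excellent: assigned the prime location, nets 17 − 12 = 5; deviating to the cheap location nets 13.
mediocre: assigned the cheap location, nets 13; deviating to the prime location nets 17 − 15 = 2.
The excellent type gains 8 by deviating.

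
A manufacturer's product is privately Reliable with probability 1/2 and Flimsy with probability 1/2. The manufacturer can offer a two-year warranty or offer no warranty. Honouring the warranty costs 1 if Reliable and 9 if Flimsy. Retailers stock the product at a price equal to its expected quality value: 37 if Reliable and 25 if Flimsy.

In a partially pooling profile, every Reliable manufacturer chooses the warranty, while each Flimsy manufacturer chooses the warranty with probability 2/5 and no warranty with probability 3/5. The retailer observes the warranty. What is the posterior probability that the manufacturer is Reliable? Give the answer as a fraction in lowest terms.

5/7

P(the warranty) = (1/2)·1 + (1/2)·(2/5) = 7/10.
By Bayes' rule, P(Reliable | the warranty) = (1/2) / (7/10) = 5/7.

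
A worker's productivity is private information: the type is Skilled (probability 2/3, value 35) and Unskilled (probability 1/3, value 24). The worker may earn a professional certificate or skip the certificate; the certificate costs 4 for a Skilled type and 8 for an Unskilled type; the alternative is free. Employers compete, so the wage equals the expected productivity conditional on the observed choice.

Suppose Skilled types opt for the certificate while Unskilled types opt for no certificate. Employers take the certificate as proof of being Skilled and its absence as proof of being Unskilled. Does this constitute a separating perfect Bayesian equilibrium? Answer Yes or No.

No

Under these beliefs, the certificate earns wage 35 and no certificate earns wage 24.
Skilled: the certificate nets 35 − 4 = 31; no certificate nets 24. Skilled prefers the certificate.
Unskilled: the certificate nets 35 − 8 = 27; no certificate nets 24. Unskilled would deviate to the certificate.
Unskilled has a profitable deviation, so the profile is not an equilibrium.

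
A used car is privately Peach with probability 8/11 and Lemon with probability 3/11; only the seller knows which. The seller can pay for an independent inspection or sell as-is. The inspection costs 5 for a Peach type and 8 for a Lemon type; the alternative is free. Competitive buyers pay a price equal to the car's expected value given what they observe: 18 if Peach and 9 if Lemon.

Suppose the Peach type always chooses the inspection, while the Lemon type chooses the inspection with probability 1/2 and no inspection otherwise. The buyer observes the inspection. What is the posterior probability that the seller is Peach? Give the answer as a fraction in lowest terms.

16/19

P(the inspection) = (8/11)·1 + (3/11)·(1/2) = 19/22.
By Bayes' rule, P(Peach | the inspection) = (8/11) / (19/22) = 16/19.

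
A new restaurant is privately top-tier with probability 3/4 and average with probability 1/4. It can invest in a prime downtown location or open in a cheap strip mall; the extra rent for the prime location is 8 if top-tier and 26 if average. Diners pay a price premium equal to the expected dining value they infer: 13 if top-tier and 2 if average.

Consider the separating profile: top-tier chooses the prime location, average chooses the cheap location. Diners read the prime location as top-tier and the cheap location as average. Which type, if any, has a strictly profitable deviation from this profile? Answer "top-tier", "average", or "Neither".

The prime location pays 13; the cheap location pays 2.
top-tier: assigned the prime location, nets 13 − 8 = 5; deviating to the cheap location nets 2.
average: assigned the cheap location, nets 2; deviating to the prime location nets 13 − 26 = -13.
Both types strictly prefer their assigned action; no profitable deviation.

Neither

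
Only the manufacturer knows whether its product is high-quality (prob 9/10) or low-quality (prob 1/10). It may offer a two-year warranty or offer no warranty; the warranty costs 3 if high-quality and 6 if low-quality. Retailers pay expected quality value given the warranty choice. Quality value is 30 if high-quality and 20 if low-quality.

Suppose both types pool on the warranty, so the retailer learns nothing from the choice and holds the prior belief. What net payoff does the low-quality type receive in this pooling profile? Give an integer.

23

Pooled price = 9/10·30 + 1/10·20 = 29.
low-quality pays cost 6 for the warranty, so net payoff = 29 − 6 = 23.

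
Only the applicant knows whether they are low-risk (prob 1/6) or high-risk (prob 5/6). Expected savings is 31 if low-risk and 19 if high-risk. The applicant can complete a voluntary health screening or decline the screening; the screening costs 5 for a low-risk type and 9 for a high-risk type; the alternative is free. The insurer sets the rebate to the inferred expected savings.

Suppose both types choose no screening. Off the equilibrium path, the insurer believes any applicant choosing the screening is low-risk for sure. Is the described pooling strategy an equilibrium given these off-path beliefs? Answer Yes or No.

No

On path, the insurer holds the prior and pays 1/6·31 + 5/6·19 = 21. Off path (the screening), believing low-risk, it pays 31.
low-risk: no screening nets 21; the screening nets 31 − 5 = 26. low-risk would deviate.
high-risk: no screening nets 21; the screening nets 31 − 9 = 22. high-risk would deviate.
A type deviates, so pooling fails.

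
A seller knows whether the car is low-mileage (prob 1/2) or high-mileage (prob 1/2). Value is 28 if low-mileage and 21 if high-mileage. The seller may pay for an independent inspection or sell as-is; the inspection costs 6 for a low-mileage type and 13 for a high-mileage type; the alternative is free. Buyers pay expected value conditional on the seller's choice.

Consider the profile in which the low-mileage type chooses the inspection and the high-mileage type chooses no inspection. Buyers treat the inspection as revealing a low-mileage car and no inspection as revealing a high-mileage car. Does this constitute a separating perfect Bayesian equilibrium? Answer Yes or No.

Under these beliefs, the inspection earns price 28 and no inspection earns price 21.
low-mileage: the inspection nets 28 − 6 = 22; no inspection nets 21. low-mileage prefers the inspection.
high-mileage: the inspection nets 28 − 13 = 15; no inspection nets 21. high-mileage prefers no inspection.
Neither type deviates, so the separating profile is an equilibrium.

Yes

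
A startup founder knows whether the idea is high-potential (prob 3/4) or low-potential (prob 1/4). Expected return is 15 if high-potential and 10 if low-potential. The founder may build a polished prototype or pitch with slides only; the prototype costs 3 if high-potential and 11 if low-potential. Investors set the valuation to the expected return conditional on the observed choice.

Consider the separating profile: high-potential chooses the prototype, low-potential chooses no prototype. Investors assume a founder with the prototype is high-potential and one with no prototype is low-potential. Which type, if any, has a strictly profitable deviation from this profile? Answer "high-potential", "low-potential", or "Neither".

The prototype pays 15; no prototype pays 10.
high-potential: assigned the prototype, nets 15 − 3 = 12; deviating to no prototype nets 10.
low-potential: assigned no prototype, nets 10; deviating to the prototype nets 15 − 11 = 4.
Both types strictly prefer their assigned action; no profitable deviation.

Neither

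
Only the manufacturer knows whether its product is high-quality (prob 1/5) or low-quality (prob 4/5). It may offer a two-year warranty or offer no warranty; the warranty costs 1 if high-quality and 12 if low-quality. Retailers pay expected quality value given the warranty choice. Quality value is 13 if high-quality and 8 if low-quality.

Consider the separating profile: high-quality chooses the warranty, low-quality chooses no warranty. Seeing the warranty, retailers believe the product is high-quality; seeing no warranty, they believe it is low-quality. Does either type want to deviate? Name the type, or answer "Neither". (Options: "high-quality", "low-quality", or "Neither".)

The warranty pays 13; no warranty pays 8.
high-quality: assigned the warranty, nets 13 − 1 = 12; deviating to no warranty nets 8.
low-quality: assigned no warranty, nets 8; deviating to the warranty nets 13 − 12 = 1.
Both types strictly prefer their assigned action; no profitable deviation.

Neither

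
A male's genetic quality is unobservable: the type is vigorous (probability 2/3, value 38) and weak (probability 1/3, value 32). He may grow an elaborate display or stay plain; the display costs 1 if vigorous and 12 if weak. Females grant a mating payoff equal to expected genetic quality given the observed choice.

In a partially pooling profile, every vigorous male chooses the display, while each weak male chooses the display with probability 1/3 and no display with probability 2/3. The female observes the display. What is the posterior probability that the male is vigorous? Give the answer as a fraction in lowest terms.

P(the display) = (2/3)·1 + (1/3)·(1/3) = 7/9.
By Bayes' rule, P(vigorous | the display) = (2/3) / (7/9) = 6/7.

6/7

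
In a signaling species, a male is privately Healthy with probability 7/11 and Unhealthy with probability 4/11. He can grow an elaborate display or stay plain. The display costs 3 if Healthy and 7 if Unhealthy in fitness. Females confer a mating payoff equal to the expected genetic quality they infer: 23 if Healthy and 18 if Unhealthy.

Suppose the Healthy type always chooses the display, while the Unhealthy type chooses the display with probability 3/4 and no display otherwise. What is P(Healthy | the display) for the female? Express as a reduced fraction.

7/10

P(the display) = (7/11)·1 + (4/11)·(3/4) = 10/11.
By Bayes' rule, P(Healthy | the display) = (7/11) / (10/11) = 7/10.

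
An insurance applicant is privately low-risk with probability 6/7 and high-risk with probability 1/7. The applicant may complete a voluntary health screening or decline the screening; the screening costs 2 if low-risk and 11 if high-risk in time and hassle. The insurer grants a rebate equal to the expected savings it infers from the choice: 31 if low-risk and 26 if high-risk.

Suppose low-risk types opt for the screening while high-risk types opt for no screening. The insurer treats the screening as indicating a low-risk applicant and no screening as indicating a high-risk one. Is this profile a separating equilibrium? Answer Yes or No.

Yes

Under these beliefs, the screening earns rebate 31 and no screening earns rebate 26.
low-risk: the screening nets 31 − 2 = 29; no screening nets 26. low-risk prefers the screening.
high-risk: the screening nets 31 − 11 = 20; no screening nets 26. high-risk prefers no screening.
Neither type deviates, so the separating profile is an equilibrium.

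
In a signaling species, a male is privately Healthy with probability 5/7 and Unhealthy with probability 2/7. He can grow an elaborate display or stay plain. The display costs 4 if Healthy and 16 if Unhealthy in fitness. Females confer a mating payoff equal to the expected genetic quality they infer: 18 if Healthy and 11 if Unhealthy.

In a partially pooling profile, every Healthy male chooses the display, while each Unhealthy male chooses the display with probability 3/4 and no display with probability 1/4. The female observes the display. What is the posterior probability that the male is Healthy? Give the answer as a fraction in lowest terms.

P(the display) = (5/7)·1 + (2/7)·(3/4) = 13/14.
By Bayes' rule, P(Healthy | the display) = (5/7) / (13/14) = 10/13.

10/13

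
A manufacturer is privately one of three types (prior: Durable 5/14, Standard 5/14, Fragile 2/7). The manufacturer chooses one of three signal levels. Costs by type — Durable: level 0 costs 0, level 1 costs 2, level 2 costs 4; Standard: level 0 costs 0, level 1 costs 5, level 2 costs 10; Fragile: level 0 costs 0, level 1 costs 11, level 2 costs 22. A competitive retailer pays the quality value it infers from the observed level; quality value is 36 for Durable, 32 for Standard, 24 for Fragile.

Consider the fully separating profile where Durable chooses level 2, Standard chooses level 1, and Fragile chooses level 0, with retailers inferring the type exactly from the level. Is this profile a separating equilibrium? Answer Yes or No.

Separating prices: level 2 → 36, level 1 → 32, level 0 → 24.
Durable (assigned level 2): level 0: 24 − 0 = 24; level 1: 32 − 2 = 30; level 2: 36 − 4 = 32. Durable stays.
Standard (assigned level 1): level 0: 24 − 0 = 24; level 1: 32 − 5 = 27; level 2: 36 − 10 = 26. Standard stays.
Fragile (assigned level 0): level 0: 24 − 0 = 24; level 1: 32 − 11 = 21; level 2: 36 − 22 = 14. Fragile stays.
Every type prefers its assigned level; separation holds.

Yes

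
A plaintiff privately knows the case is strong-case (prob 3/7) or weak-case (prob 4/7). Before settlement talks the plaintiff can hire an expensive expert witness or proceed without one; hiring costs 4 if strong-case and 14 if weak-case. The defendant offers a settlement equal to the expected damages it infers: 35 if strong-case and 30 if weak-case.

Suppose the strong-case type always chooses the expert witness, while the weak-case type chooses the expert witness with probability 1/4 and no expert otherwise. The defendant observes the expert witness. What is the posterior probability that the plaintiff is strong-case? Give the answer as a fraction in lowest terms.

3/4

P(the expert witness) = (3/7)·1 + (4/7)·(1/4) = 4/7.
By Bayes' rule, P(strong-case | the expert witness) = (3/7) / (4/7) = 3/4.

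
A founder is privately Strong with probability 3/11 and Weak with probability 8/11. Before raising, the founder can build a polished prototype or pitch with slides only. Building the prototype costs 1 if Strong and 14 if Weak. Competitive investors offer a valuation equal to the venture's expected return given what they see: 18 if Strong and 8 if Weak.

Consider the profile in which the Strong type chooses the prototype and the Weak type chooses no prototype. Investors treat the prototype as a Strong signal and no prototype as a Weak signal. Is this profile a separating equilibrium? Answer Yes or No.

Yes

Under these beliefs, the prototype earns valuation 18 and no prototype earns valuation 8.
Strong: the prototype nets 18 − 1 = 17; no prototype nets 8. Strong prefers the prototype.
Weak: the prototype nets 18 − 14 = 4; no prototype nets 8. Weak prefers no prototype.
Neither type deviates, so the separating profile is an equilibrium.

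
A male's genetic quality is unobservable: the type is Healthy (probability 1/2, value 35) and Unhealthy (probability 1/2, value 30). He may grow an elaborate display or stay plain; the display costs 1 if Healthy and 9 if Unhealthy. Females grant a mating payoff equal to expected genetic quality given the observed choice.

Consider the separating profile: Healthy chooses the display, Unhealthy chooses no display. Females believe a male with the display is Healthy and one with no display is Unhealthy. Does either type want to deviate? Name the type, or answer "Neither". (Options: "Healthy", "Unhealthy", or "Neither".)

The display pays 35; no display pays 30.
Healthy: assigned the display, nets 35 − 1 = 34; deviating to no display nets 30.
Unhealthy: assigned no display, nets 30; deviating to the display nets 35 − 9 = 26.
Both types strictly prefer their assigned action; no profitable deviation.

Neither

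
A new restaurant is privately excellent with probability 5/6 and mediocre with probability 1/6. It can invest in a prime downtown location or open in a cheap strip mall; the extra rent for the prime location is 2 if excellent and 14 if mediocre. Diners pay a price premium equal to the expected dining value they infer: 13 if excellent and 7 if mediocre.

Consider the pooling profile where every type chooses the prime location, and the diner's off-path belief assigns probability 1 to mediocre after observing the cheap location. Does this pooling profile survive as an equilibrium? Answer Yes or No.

No

On path, the diner holds the prior and pays 5/6·13 + 1/6·7 = 12. Off path (the cheap location), believing mediocre, it pays 7.
excellent: the prime location nets 12 − 2 = 10; the cheap location nets 7. excellent stays.
mediocre: the prime location nets 12 − 14 = -2; the cheap location nets 7. mediocre would deviate.
A type deviates, so pooling fails.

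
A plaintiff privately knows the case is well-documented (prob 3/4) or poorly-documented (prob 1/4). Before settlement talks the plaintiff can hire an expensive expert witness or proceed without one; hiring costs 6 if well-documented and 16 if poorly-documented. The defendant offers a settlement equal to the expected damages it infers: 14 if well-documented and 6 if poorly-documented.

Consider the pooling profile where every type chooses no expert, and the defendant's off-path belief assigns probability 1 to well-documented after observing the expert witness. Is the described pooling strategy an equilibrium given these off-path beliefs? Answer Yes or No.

Yes

On path, the defendant holds the prior and pays 3/4·14 + 1/4·6 = 12. Off path (the expert witness), believing well-documented, it pays 14.
well-documented: no expert nets 12; the expert witness nets 14 − 6 = 8. well-documented stays.
poorly-documented: no expert nets 12; the expert witness nets 14 − 16 = -2. poorly-documented stays.
No type deviates, so pooling is sustained.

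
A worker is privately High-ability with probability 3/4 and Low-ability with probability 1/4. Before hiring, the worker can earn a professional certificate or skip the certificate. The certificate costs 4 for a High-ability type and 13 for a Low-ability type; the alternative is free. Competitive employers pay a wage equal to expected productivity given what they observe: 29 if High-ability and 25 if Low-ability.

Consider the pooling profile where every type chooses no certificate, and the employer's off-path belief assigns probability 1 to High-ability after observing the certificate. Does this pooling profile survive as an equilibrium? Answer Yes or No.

Yes

On path, the employer holds the prior and pays 3/4·29 + 1/4·25 = 28. Off path (the certificate), believing High-ability, it pays 29.
High-ability: no certificate nets 28; the certificate nets 29 − 4 = 25. High-ability stays.
Low-ability: no certificate nets 28; the certificate nets 29 − 13 = 16. Low-ability stays.
No type deviates, so pooling is sustained.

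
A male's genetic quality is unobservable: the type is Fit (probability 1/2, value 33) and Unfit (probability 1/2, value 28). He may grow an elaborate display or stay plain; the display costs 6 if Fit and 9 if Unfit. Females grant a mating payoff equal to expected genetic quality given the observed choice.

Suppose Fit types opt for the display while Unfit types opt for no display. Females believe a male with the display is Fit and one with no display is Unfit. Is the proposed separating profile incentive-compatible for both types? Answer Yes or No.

No

Under these beliefs, the display earns mating payoff 33 and no display earns mating payoff 28.
Fit: the display nets 33 − 6 = 27; no display nets 28. Fit would deviate to no display.
Unfit: the display nets 33 − 9 = 24; no display nets 28. Unfit prefers no display.
Fit has a profitable deviation, so the profile is not an equilibrium.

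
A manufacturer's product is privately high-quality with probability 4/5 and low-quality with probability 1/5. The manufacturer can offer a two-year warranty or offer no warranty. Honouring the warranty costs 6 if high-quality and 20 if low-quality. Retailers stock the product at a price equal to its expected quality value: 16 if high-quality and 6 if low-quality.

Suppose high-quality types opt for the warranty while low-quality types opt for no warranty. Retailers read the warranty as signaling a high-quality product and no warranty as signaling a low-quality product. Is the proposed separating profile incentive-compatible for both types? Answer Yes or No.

Under these beliefs, the warranty earns price 16 and no warranty earns price 6.
high-quality: the warranty nets 16 − 6 = 10; no warranty nets 6. high-quality prefers the warranty.
low-quality: the warranty nets 16 − 20 = -4; no warranty nets 6. low-quality prefers no warranty.
Neither type deviates, so the separating profile is an equilibrium.

Yes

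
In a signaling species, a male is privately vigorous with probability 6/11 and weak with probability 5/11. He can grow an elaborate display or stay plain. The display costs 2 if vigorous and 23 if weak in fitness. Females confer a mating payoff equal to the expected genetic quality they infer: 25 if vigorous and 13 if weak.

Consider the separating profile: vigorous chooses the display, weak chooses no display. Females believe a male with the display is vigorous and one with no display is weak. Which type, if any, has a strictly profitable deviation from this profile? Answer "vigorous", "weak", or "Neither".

Neither

The display pays 25; no display pays 13.
vigorous: assigned the display, nets 25 − 2 = 23; deviating to no display nets 13.
weak: assigned no display, nets 13; deviating to the display nets 25 − 23 = 2.
Both types strictly prefer their assigned action; no profitable deviation.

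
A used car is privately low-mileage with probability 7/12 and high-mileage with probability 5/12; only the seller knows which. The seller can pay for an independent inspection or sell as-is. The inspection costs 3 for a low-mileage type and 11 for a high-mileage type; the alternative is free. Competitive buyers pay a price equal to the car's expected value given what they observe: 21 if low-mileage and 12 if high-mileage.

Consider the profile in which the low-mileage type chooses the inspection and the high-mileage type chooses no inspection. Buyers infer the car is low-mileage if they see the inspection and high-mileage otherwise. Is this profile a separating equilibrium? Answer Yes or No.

Yes

Under these beliefs, the inspection earns price 21 and no inspection earns price 12.
low-mileage: the inspection nets 21 − 3 = 18; no inspection nets 12. low-mileage prefers the inspection.
high-mileage: the inspection nets 21 − 11 = 10; no inspection nets 12. high-mileage prefers no inspection.
Neither type deviates, so the separating profile is an equilibrium.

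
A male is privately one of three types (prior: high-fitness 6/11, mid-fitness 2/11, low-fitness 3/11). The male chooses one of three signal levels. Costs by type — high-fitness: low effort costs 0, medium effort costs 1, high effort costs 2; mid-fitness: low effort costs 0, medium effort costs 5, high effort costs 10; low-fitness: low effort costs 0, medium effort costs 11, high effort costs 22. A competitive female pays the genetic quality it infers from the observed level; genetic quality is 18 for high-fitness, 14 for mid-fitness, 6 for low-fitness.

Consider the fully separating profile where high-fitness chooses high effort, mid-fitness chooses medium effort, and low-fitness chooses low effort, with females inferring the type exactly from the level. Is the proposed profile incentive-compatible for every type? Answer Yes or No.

Separating mating payoffs: high effort → 18, medium effort → 14, low effort → 6.
high-fitness (assigned high effort): low effort: 6 − 0 = 6; medium effort: 14 − 1 = 13; high effort: 18 − 2 = 16. high-fitness stays.
mid-fitness (assigned medium effort): low effort: 6 − 0 = 6; medium effort: 14 − 5 = 9; high effort: 18 − 10 = 8. mid-fitness stays.
low-fitness (assigned low effort): low effort: 6 − 0 = 6; medium effort: 14 − 11 = 3; high effort: 18 − 22 = -4. low-fitness stays.
Every type prefers its assigned level; separation holds.

Yes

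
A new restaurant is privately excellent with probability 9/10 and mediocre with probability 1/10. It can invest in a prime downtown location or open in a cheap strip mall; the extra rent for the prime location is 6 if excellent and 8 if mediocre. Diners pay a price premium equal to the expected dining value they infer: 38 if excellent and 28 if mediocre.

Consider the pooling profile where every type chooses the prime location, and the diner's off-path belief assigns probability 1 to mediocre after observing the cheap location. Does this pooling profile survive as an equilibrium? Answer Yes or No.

On path, the diner holds the prior and pays 9/10·38 + 1/10·28 = 37. Off path (the cheap location), believing mediocre, it pays 28.
excellent: the prime location nets 37 − 6 = 31; the cheap location nets 28. excellent stays.
mediocre: the prime location nets 37 − 8 = 29; the cheap location nets 28. mediocre stays.
No type deviates, so pooling is sustained.

Yes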